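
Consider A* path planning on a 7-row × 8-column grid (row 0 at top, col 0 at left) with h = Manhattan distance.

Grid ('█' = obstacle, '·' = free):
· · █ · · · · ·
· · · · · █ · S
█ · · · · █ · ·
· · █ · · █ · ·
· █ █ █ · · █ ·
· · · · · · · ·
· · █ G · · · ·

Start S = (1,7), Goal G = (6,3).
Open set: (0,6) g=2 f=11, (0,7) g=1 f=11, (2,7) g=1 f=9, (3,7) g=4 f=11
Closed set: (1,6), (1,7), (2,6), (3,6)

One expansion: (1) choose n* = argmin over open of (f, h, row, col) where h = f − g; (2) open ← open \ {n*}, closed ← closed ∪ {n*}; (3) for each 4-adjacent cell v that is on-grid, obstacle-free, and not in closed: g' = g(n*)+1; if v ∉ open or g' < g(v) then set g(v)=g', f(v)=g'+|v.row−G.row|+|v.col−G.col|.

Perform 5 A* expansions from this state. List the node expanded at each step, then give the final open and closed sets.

order=[(2,7) → (3,7) → (4,7) → (5,7) → (5,6)]; open=[(0,6) g=2 f=11, (0,7) g=1 f=11, (5,5) g=6 f=9, (6,6) g=6 f=9, (6,7) g=5 f=9]; closed=[(1,6), (1,7), (2,6), (2,7), (3,6), (3,7), (4,7), (5,6), (5,7)]

step 1: expand (2,7) (f=9, h=8) → closed; open now [(0,6) g=2 f=11, (0,7) g=1 f=11, (3,7) g=2 f=9]
step 2: expand (3,7) (f=9, h=7) → closed; open now [(0,6) g=2 f=11, (0,7) g=1 f=11, (4,7) g=3 f=9]
step 3: expand (4,7) (f=9, h=6) → closed; open now [(0,6) g=2 f=11, (0,7) g=1 f=11, (5,7) g=4 f=9]
step 4: expand (5,7) (f=9, h=5) → closed; open now [(0,6) g=2 f=11, (0,7) g=1 f=11, (5,6) g=5 f=9, (6,7) g=5 f=9]
step 5: expand (5,6) (f=9, h=4) → closed; open now [(0,6) g=2 f=11, (0,7) g=1 f=11, (5,5) g=6 f=9, (6,6) g=6 f=9, (6,7) g=5 f=9]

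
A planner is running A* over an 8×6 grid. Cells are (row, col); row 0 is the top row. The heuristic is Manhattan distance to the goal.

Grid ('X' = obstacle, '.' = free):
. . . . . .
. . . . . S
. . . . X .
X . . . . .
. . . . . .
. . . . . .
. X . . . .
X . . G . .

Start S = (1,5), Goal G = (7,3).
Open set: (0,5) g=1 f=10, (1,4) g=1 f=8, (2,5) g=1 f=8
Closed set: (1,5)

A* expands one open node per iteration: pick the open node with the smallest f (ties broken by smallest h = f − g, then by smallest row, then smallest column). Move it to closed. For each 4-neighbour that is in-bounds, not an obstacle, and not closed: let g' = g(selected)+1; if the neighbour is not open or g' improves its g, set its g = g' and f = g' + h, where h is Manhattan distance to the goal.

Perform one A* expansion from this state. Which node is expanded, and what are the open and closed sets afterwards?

expanded=(1,4); open=[(0,4) g=2 f=10, (0,5) g=1 f=10, (1,3) g=2 f=8, (2,5) g=1 f=8]; closed=[(1,4), (1,5)]

step 1: expand (1,4) (f=8, h=7) → closed; open now [(0,4) g=2 f=10, (0,5) g=1 f=10, (1,3) g=2 f=8, (2,5) g=1 f=8]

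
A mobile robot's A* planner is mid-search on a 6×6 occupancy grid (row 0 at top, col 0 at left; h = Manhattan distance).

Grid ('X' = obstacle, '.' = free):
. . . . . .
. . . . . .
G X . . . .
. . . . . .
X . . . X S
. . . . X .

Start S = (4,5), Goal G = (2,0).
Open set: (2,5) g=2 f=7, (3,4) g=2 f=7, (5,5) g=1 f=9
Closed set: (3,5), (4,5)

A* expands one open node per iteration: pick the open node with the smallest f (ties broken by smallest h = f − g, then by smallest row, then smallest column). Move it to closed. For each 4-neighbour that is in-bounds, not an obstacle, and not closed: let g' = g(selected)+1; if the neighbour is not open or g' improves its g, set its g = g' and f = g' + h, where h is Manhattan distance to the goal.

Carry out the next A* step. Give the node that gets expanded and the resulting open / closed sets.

expanded=(2,5); open=[(1,5) g=3 f=9, (2,4) g=3 f=7, (3,4) g=2 f=7, (5,5) g=1 f=9]; closed=[(2,5), (3,5), (4,5)]

step 1: expand (2,5) (f=7, h=5) → closed; open now [(1,5) g=3 f=9, (2,4) g=3 f=7, (3,4) g=2 f=7, (5,5) g=1 f=9]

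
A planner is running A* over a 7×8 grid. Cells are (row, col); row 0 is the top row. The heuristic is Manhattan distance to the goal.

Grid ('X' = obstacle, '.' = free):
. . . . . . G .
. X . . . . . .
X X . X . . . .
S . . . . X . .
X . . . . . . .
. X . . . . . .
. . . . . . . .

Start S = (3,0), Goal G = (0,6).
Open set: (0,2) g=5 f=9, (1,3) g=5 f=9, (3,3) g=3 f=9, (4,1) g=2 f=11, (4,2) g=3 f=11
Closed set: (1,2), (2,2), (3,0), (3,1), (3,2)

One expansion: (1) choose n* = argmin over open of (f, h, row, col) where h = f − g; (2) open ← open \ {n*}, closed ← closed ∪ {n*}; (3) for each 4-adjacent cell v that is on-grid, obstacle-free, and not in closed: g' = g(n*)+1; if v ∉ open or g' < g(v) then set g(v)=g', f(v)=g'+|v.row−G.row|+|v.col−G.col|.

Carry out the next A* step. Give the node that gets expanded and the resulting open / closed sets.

step 1: expand (0,2) (f=9, h=4) → closed; open now [(0,1) g=6 f=11, (0,3) g=6 f=9, (1,3) g=5 f=9, (3,3) g=3 f=9, (4,1) g=2 f=11, (4,2) g=3 f=11]

expanded=(0,2); open=[(0,1) g=6 f=11, (0,3) g=6 f=9, (1,3) g=5 f=9, (3,3) g=3 f=9, (4,1) g=2 f=11, (4,2) g=3 f=11]; closed=[(0,2), (1,2), (2,2), (3,0), (3,1), (3,2)]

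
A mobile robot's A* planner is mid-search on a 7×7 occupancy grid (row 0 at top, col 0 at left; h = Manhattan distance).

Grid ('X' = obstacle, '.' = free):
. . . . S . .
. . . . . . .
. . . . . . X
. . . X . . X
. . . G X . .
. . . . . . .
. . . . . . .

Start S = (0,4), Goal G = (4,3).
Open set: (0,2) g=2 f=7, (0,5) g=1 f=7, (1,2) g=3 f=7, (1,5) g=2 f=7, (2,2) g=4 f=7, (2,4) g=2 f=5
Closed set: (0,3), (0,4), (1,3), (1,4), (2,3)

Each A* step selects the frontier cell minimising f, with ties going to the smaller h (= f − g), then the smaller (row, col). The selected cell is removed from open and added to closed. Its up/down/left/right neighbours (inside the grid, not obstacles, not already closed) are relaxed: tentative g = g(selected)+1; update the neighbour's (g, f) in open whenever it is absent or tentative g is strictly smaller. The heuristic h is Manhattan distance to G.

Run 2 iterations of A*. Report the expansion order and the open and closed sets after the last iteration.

step 1: expand (2,4) (f=5, h=3) → closed; open now [(0,2) g=2 f=7, (0,5) g=1 f=7, (1,2) g=3 f=7, (1,5) g=2 f=7, (2,2) g=4 f=7, (2,5) g=3 f=7, (3,4) g=3 f=5]
step 2: expand (3,4) (f=5, h=2) → closed; open now [(0,2) g=2 f=7, (0,5) g=1 f=7, (1,2) g=3 f=7, (1,5) g=2 f=7, (2,2) g=4 f=7, (2,5) g=3 f=7, (3,5) g=4 f=7]

order=[(2,4) → (3,4)]; open=[(0,2) g=2 f=7, (0,5) g=1 f=7, (1,2) g=3 f=7, (1,5) g=2 f=7, (2,2) g=4 f=7, (2,5) g=3 f=7, (3,5) g=4 f=7]; closed=[(0,3), (0,4), (1,3), (1,4), (2,3), (2,4), (3,4)]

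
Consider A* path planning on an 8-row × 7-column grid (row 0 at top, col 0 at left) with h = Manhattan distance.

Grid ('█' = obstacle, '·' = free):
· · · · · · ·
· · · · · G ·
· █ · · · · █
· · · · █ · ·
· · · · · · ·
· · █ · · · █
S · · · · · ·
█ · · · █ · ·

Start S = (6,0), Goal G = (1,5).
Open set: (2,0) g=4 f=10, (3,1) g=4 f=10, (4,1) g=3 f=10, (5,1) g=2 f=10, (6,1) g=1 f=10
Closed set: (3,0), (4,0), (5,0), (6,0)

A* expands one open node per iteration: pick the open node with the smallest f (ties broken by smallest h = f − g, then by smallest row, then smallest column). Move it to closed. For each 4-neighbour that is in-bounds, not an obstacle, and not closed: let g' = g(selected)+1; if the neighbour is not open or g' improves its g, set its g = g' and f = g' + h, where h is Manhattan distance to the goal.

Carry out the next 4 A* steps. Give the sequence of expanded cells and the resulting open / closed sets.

order=[(2,0) → (1,0) → (1,1) → (1,2)]; open=[(0,0) g=6 f=12, (0,1) g=7 f=12, (0,2) g=8 f=12, (1,3) g=8 f=10, (2,2) g=8 f=12, (3,1) g=4 f=10, (4,1) g=3 f=10, (5,1) g=2 f=10, (6,1) g=1 f=10]; closed=[(1,0), (1,1), (1,2), (2,0), (3,0), (4,0), (5,0), (6,0)]

step 1: expand (2,0) (f=10, h=6) → closed; open now [(1,0) g=5 f=10, (3,1) g=4 f=10, (4,1) g=3 f=10, (5,1) g=2 f=10, (6,1) g=1 f=10]
step 2: expand (1,0) (f=10, h=5) → closed; open now [(0,0) g=6 f=12, (1,1) g=6 f=10, (3,1) g=4 f=10, (4,1) g=3 f=10, (5,1) g=2 f=10, (6,1) g=1 f=10]
step 3: expand (1,1) (f=10, h=4) → closed; open now [(0,0) g=6 f=12, (0,1) g=7 f=12, (1,2) g=7 f=10, (3,1) g=4 f=10, (4,1) g=3 f=10, (5,1) g=2 f=10, (6,1) g=1 f=10]
step 4: expand (1,2) (f=10, h=3) → closed; open now [(0,0) g=6 f=12, (0,1) g=7 f=12, (0,2) g=8 f=12, (1,3) g=8 f=10, (2,2) g=8 f=12, (3,1) g=4 f=10, (4,1) g=3 f=10, (5,1) g=2 f=10, (6,1) g=1 f=10]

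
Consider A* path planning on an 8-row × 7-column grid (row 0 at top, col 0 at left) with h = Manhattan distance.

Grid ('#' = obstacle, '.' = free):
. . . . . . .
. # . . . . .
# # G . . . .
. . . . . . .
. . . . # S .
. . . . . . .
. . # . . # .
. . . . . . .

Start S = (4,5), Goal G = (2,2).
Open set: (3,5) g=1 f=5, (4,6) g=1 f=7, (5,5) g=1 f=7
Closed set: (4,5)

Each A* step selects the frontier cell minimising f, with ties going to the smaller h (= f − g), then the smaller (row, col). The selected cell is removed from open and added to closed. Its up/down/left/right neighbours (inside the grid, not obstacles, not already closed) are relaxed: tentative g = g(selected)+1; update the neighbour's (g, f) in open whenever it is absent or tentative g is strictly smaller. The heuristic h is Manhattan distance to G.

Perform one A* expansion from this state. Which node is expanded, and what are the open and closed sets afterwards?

step 1: expand (3,5) (f=5, h=4) → closed; open now [(2,5) g=2 f=5, (3,4) g=2 f=5, (3,6) g=2 f=7, (4,6) g=1 f=7, (5,5) g=1 f=7]

expanded=(3,5); open=[(2,5) g=2 f=5, (3,4) g=2 f=5, (3,6) g=2 f=7, (4,6) g=1 f=7, (5,5) g=1 f=7]; closed=[(3,5), (4,5)]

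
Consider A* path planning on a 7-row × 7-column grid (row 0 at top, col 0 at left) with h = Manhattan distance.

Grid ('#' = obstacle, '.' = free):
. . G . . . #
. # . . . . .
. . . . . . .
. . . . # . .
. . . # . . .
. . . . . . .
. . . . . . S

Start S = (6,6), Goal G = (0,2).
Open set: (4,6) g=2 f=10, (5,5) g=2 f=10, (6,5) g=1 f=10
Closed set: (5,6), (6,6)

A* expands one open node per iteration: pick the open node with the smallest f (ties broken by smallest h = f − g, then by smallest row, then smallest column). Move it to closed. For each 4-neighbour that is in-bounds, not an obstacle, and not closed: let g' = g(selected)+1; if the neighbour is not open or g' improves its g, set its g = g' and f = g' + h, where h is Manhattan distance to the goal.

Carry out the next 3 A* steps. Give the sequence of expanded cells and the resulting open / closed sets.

order=[(4,6) → (3,6) → (2,6)]; open=[(1,6) g=5 f=10, (2,5) g=5 f=10, (3,5) g=4 f=10, (4,5) g=3 f=10, (5,5) g=2 f=10, (6,5) g=1 f=10]; closed=[(2,6), (3,6), (4,6), (5,6), (6,6)]

step 1: expand (4,6) (f=10, h=8) → closed; open now [(3,6) g=3 f=10, (4,5) g=3 f=10, (5,5) g=2 f=10, (6,5) g=1 f=10]
step 2: expand (3,6) (f=10, h=7) → closed; open now [(2,6) g=4 f=10, (3,5) g=4 f=10, (4,5) g=3 f=10, (5,5) g=2 f=10, (6,5) g=1 f=10]
step 3: expand (2,6) (f=10, h=6) → closed; open now [(1,6) g=5 f=10, (2,5) g=5 f=10, (3,5) g=4 f=10, (4,5) g=3 f=10, (5,5) g=2 f=10, (6,5) g=1 f=10]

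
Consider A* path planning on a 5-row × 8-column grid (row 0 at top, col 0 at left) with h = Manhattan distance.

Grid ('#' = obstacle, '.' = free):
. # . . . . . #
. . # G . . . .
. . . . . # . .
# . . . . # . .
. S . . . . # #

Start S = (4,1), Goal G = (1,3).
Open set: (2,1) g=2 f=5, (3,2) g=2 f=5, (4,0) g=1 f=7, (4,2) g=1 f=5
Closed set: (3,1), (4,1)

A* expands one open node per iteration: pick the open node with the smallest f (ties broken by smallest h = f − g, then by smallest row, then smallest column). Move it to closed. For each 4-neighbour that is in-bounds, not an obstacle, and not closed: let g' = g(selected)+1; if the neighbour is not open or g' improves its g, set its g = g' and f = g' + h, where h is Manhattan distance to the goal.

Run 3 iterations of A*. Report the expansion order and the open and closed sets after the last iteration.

order=[(2,1) → (1,1) → (2,2)]; open=[(1,0) g=4 f=7, (2,0) g=3 f=7, (2,3) g=4 f=5, (3,2) g=2 f=5, (4,0) g=1 f=7, (4,2) g=1 f=5]; closed=[(1,1), (2,1), (2,2), (3,1), (4,1)]

step 1: expand (2,1) (f=5, h=3) → closed; open now [(1,1) g=3 f=5, (2,0) g=3 f=7, (2,2) g=3 f=5, (3,2) g=2 f=5, (4,0) g=1 f=7, (4,2) g=1 f=5]
step 2: expand (1,1) (f=5, h=2) → closed; open now [(1,0) g=4 f=7, (2,0) g=3 f=7, (2,2) g=3 f=5, (3,2) g=2 f=5, (4,0) g=1 f=7, (4,2) g=1 f=5]
step 3: expand (2,2) (f=5, h=2) → closed; open now [(1,0) g=4 f=7, (2,0) g=3 f=7, (2,3) g=4 f=5, (3,2) g=2 f=5, (4,0) g=1 f=7, (4,2) g=1 f=5]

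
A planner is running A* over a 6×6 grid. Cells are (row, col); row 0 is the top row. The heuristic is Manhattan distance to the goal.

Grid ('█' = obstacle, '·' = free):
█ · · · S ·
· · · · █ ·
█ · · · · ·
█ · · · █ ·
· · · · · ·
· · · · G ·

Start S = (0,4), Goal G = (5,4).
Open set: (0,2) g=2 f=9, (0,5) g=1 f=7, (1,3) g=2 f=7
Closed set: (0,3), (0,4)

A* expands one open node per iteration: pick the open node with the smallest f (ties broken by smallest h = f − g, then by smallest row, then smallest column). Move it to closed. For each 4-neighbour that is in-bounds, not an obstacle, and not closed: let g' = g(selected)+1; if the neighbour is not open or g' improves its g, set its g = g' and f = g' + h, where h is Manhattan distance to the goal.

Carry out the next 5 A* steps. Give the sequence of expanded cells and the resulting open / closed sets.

step 1: expand (1,3) (f=7, h=5) → closed; open now [(0,2) g=2 f=9, (0,5) g=1 f=7, (1,2) g=3 f=9, (2,3) g=3 f=7]
step 2: expand (2,3) (f=7, h=4) → closed; open now [(0,2) g=2 f=9, (0,5) g=1 f=7, (1,2) g=3 f=9, (2,2) g=4 f=9, (2,4) g=4 f=7, (3,3) g=4 f=7]
step 3: expand (2,4) (f=7, h=3) → closed; open now [(0,2) g=2 f=9, (0,5) g=1 f=7, (1,2) g=3 f=9, (2,2) g=4 f=9, (2,5) g=5 f=9, (3,3) g=4 f=7]
step 4: expand (3,3) (f=7, h=3) → closed; open now [(0,2) g=2 f=9, (0,5) g=1 f=7, (1,2) g=3 f=9, (2,2) g=4 f=9, (2,5) g=5 f=9, (3,2) g=5 f=9, (4,3) g=5 f=7]
step 5: expand (4,3) (f=7, h=2) → closed; open now [(0,2) g=2 f=9, (0,5) g=1 f=7, (1,2) g=3 f=9, (2,2) g=4 f=9, (2,5) g=5 f=9, (3,2) g=5 f=9, (4,2) g=6 f=9, (4,4) g=6 f=7, (5,3) g=6 f=7]

order=[(1,3) → (2,3) → (2,4) → (3,3) → (4,3)]; open=[(0,2) g=2 f=9, (0,5) g=1 f=7, (1,2) g=3 f=9, (2,2) g=4 f=9, (2,5) g=5 f=9, (3,2) g=5 f=9, (4,2) g=6 f=9, (4,4) g=6 f=7, (5,3) g=6 f=7]; closed=[(0,3), (0,4), (1,3), (2,3), (2,4), (3,3), (4,3)]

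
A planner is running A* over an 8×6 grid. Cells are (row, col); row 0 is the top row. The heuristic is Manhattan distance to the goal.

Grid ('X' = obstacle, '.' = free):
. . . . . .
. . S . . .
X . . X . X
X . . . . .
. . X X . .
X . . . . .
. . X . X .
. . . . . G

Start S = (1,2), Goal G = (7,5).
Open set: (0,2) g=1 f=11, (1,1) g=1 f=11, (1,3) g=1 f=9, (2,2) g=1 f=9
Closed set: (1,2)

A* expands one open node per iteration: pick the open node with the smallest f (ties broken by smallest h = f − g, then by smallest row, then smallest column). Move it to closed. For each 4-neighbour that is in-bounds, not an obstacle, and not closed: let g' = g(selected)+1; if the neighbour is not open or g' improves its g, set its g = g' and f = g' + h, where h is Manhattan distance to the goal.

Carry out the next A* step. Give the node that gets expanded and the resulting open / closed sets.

expanded=(1,3); open=[(0,2) g=1 f=11, (0,3) g=2 f=11, (1,1) g=1 f=11, (1,4) g=2 f=9, (2,2) g=1 f=9]; closed=[(1,2), (1,3)]

step 1: expand (1,3) (f=9, h=8) → closed; open now [(0,2) g=1 f=11, (0,3) g=2 f=11, (1,1) g=1 f=11, (1,4) g=2 f=9, (2,2) g=1 f=9]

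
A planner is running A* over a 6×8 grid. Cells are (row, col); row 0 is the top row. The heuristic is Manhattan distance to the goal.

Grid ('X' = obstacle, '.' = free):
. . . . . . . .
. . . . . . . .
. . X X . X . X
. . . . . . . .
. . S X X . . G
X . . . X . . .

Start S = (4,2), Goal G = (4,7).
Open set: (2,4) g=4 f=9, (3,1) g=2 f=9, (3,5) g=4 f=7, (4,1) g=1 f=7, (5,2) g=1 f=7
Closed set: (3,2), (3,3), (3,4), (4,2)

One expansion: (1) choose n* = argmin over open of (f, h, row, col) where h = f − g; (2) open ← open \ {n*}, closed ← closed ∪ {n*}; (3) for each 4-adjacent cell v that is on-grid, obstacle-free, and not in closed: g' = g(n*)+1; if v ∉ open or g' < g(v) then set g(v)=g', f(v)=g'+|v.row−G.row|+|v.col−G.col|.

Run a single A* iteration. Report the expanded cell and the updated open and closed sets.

expanded=(3,5); open=[(2,4) g=4 f=9, (3,1) g=2 f=9, (3,6) g=5 f=7, (4,1) g=1 f=7, (4,5) g=5 f=7, (5,2) g=1 f=7]; closed=[(3,2), (3,3), (3,4), (3,5), (4,2)]

step 1: expand (3,5) (f=7, h=3) → closed; open now [(2,4) g=4 f=9, (3,1) g=2 f=9, (3,6) g=5 f=7, (4,1) g=1 f=7, (4,5) g=5 f=7, (5,2) g=1 f=7]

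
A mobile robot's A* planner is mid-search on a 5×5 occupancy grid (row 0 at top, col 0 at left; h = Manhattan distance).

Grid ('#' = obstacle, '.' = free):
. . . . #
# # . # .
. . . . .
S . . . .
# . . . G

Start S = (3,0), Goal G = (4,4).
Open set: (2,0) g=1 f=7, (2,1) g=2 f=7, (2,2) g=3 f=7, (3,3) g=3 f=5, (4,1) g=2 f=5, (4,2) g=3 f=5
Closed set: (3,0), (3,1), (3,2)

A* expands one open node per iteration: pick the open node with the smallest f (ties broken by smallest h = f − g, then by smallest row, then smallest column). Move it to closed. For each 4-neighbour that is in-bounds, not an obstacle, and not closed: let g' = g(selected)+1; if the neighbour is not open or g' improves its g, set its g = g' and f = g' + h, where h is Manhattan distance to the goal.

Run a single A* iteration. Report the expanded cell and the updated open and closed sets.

step 1: expand (3,3) (f=5, h=2) → closed; open now [(2,0) g=1 f=7, (2,1) g=2 f=7, (2,2) g=3 f=7, (2,3) g=4 f=7, (3,4) g=4 f=5, (4,1) g=2 f=5, (4,2) g=3 f=5, (4,3) g=4 f=5]

expanded=(3,3); open=[(2,0) g=1 f=7, (2,1) g=2 f=7, (2,2) g=3 f=7, (2,3) g=4 f=7, (3,4) g=4 f=5, (4,1) g=2 f=5, (4,2) g=3 f=5, (4,3) g=4 f=5]; closed=[(3,0), (3,1), (3,2), (3,3)]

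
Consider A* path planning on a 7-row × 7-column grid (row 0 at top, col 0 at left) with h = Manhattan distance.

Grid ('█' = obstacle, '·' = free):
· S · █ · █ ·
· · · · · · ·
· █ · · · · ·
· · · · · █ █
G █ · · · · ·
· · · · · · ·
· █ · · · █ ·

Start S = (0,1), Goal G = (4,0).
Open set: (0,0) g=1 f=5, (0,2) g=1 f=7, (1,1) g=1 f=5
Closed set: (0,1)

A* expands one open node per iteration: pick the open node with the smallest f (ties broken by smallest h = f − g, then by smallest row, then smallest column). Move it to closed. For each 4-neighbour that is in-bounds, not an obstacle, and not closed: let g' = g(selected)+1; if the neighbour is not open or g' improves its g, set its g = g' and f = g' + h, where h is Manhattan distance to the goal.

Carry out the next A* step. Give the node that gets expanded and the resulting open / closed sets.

expanded=(0,0); open=[(0,2) g=1 f=7, (1,0) g=2 f=5, (1,1) g=1 f=5]; closed=[(0,0), (0,1)]

step 1: expand (0,0) (f=5, h=4) → closed; open now [(0,2) g=1 f=7, (1,0) g=2 f=5, (1,1) g=1 f=5]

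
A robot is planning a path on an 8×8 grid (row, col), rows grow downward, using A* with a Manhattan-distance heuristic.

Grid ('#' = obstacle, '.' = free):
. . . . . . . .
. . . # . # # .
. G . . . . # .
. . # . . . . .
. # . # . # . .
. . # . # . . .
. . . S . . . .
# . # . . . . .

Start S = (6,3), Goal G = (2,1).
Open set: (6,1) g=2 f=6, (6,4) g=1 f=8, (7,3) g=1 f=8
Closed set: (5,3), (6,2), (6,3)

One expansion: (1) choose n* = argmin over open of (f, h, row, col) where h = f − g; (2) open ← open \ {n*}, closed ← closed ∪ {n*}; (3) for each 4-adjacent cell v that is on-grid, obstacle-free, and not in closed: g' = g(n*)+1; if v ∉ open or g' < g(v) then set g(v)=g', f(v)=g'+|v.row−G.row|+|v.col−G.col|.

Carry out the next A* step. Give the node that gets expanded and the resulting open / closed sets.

expanded=(6,1); open=[(5,1) g=3 f=6, (6,0) g=3 f=8, (6,4) g=1 f=8, (7,1) g=3 f=8, (7,3) g=1 f=8]; closed=[(5,3), (6,1), (6,2), (6,3)]

step 1: expand (6,1) (f=6, h=4) → closed; open now [(5,1) g=3 f=6, (6,0) g=3 f=8, (6,4) g=1 f=8, (7,1) g=3 f=8, (7,3) g=1 f=8]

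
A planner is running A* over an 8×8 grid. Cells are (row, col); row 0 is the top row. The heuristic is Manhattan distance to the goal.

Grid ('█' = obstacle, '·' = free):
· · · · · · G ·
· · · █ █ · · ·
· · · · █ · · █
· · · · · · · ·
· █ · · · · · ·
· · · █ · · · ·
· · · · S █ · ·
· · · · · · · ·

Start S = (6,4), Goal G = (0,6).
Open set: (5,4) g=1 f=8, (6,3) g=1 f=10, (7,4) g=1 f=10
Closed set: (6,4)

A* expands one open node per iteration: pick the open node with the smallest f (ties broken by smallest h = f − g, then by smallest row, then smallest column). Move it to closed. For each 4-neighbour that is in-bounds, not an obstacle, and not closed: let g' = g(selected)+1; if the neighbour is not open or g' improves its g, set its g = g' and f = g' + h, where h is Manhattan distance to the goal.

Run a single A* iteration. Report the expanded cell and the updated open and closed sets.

step 1: expand (5,4) (f=8, h=7) → closed; open now [(4,4) g=2 f=8, (5,5) g=2 f=8, (6,3) g=1 f=10, (7,4) g=1 f=10]

expanded=(5,4); open=[(4,4) g=2 f=8, (5,5) g=2 f=8, (6,3) g=1 f=10, (7,4) g=1 f=10]; closed=[(5,4), (6,4)]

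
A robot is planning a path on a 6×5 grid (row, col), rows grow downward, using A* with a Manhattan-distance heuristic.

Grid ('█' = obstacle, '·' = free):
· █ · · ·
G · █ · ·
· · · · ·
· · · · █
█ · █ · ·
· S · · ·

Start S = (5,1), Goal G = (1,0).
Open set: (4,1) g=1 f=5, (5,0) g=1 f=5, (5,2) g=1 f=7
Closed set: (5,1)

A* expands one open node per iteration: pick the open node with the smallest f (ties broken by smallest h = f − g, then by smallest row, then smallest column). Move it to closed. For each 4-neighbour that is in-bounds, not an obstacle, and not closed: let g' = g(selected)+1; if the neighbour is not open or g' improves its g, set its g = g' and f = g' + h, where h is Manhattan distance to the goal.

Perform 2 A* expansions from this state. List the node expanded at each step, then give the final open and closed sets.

step 1: expand (4,1) (f=5, h=4) → closed; open now [(3,1) g=2 f=5, (5,0) g=1 f=5, (5,2) g=1 f=7]
step 2: expand (3,1) (f=5, h=3) → closed; open now [(2,1) g=3 f=5, (3,0) g=3 f=5, (3,2) g=3 f=7, (5,0) g=1 f=5, (5,2) g=1 f=7]

order=[(4,1) → (3,1)]; open=[(2,1) g=3 f=5, (3,0) g=3 f=5, (3,2) g=3 f=7, (5,0) g=1 f=5, (5,2) g=1 f=7]; closed=[(3,1), (4,1), (5,1)]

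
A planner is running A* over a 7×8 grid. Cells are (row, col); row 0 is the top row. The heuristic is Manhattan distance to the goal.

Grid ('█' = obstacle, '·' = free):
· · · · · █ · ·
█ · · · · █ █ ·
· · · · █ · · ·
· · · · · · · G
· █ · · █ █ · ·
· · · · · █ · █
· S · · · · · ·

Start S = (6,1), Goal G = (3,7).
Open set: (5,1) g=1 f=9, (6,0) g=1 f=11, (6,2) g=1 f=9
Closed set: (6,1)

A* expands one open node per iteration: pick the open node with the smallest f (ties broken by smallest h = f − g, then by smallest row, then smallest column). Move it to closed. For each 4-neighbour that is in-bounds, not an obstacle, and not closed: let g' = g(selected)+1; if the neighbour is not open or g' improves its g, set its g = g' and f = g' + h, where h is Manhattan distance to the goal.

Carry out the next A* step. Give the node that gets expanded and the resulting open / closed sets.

step 1: expand (5,1) (f=9, h=8) → closed; open now [(5,0) g=2 f=11, (5,2) g=2 f=9, (6,0) g=1 f=11, (6,2) g=1 f=9]

expanded=(5,1); open=[(5,0) g=2 f=11, (5,2) g=2 f=9, (6,0) g=1 f=11, (6,2) g=1 f=9]; closed=[(5,1), (6,1)]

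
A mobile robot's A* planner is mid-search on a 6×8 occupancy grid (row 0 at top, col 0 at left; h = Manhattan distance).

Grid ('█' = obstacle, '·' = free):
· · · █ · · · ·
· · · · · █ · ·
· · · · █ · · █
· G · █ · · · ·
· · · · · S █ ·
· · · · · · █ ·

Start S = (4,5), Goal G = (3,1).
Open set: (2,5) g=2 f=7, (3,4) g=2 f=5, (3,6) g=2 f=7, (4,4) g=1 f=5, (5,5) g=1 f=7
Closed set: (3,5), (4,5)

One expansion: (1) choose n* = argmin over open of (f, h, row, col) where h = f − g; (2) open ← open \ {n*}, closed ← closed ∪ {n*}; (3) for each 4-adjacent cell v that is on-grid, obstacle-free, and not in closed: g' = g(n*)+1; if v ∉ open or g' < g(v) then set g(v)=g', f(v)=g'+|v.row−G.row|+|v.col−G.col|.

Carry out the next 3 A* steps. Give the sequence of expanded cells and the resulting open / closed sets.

order=[(3,4) → (4,4) → (4,3)]; open=[(2,5) g=2 f=7, (3,6) g=2 f=7, (4,2) g=3 f=5, (5,3) g=3 f=7, (5,4) g=2 f=7, (5,5) g=1 f=7]; closed=[(3,4), (3,5), (4,3), (4,4), (4,5)]

step 1: expand (3,4) (f=5, h=3) → closed; open now [(2,5) g=2 f=7, (3,6) g=2 f=7, (4,4) g=1 f=5, (5,5) g=1 f=7]
step 2: expand (4,4) (f=5, h=4) → closed; open now [(2,5) g=2 f=7, (3,6) g=2 f=7, (4,3) g=2 f=5, (5,4) g=2 f=7, (5,5) g=1 f=7]
step 3: expand (4,3) (f=5, h=3) → closed; open now [(2,5) g=2 f=7, (3,6) g=2 f=7, (4,2) g=3 f=5, (5,3) g=3 f=7, (5,4) g=2 f=7, (5,5) g=1 f=7]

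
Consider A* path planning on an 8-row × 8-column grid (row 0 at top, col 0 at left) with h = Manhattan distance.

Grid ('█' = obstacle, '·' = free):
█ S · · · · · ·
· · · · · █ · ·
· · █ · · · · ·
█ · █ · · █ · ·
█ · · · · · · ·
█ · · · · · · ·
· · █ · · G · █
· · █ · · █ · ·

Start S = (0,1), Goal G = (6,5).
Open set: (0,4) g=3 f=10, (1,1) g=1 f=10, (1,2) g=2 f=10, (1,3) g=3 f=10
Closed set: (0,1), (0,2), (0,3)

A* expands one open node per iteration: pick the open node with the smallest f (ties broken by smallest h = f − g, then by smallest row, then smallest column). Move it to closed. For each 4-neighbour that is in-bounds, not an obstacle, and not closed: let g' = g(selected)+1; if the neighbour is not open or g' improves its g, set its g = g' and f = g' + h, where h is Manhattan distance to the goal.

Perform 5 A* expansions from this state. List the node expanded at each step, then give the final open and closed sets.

step 1: expand (0,4) (f=10, h=7) → closed; open now [(0,5) g=4 f=10, (1,1) g=1 f=10, (1,2) g=2 f=10, (1,3) g=3 f=10, (1,4) g=4 f=10]
step 2: expand (0,5) (f=10, h=6) → closed; open now [(0,6) g=5 f=12, (1,1) g=1 f=10, (1,2) g=2 f=10, (1,3) g=3 f=10, (1,4) g=4 f=10]
step 3: expand (1,4) (f=10, h=6) → closed; open now [(0,6) g=5 f=12, (1,1) g=1 f=10, (1,2) g=2 f=10, (1,3) g=3 f=10, (2,4) g=5 f=10]
step 4: expand (2,4) (f=10, h=5) → closed; open now [(0,6) g=5 f=12, (1,1) g=1 f=10, (1,2) g=2 f=10, (1,3) g=3 f=10, (2,3) g=6 f=12, (2,5) g=6 f=10, (3,4) g=6 f=10]
step 5: expand (2,5) (f=10, h=4) → closed; open now [(0,6) g=5 f=12, (1,1) g=1 f=10, (1,2) g=2 f=10, (1,3) g=3 f=10, (2,3) g=6 f=12, (2,6) g=7 f=12, (3,4) g=6 f=10]

order=[(0,4) → (0,5) → (1,4) → (2,4) → (2,5)]; open=[(0,6) g=5 f=12, (1,1) g=1 f=10, (1,2) g=2 f=10, (1,3) g=3 f=10, (2,3) g=6 f=12, (2,6) g=7 f=12, (3,4) g=6 f=10]; closed=[(0,1), (0,2), (0,3), (0,4), (0,5), (1,4), (2,4), (2,5)]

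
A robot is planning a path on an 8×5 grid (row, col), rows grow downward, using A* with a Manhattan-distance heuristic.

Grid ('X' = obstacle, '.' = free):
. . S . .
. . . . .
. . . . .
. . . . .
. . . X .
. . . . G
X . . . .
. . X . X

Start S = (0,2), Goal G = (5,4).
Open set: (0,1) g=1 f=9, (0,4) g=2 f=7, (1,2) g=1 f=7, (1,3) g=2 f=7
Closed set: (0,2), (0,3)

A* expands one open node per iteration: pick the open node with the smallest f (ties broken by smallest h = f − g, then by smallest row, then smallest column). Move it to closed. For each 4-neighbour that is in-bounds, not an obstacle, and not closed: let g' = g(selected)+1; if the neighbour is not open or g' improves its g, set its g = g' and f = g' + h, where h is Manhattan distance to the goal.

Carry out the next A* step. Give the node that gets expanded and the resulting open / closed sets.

step 1: expand (0,4) (f=7, h=5) → closed; open now [(0,1) g=1 f=9, (1,2) g=1 f=7, (1,3) g=2 f=7, (1,4) g=3 f=7]

expanded=(0,4); open=[(0,1) g=1 f=9, (1,2) g=1 f=7, (1,3) g=2 f=7, (1,4) g=3 f=7]; closed=[(0,2), (0,3), (0,4)]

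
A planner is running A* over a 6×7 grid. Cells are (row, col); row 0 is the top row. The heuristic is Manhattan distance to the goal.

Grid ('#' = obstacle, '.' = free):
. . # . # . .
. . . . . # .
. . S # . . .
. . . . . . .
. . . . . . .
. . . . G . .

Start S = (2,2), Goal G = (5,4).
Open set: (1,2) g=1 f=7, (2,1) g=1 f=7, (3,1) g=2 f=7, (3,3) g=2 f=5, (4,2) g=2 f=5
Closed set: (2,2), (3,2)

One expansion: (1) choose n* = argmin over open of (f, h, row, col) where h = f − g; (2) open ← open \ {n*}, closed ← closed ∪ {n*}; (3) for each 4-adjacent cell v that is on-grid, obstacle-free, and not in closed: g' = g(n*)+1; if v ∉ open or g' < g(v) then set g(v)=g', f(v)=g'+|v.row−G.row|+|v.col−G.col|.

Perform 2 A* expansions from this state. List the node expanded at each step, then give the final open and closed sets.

step 1: expand (3,3) (f=5, h=3) → closed; open now [(1,2) g=1 f=7, (2,1) g=1 f=7, (3,1) g=2 f=7, (3,4) g=3 f=5, (4,2) g=2 f=5, (4,3) g=3 f=5]
step 2: expand (3,4) (f=5, h=2) → closed; open now [(1,2) g=1 f=7, (2,1) g=1 f=7, (2,4) g=4 f=7, (3,1) g=2 f=7, (3,5) g=4 f=7, (4,2) g=2 f=5, (4,3) g=3 f=5, (4,4) g=4 f=5]

order=[(3,3) → (3,4)]; open=[(1,2) g=1 f=7, (2,1) g=1 f=7, (2,4) g=4 f=7, (3,1) g=2 f=7, (3,5) g=4 f=7, (4,2) g=2 f=5, (4,3) g=3 f=5, (4,4) g=4 f=5]; closed=[(2,2), (3,2), (3,3), (3,4)]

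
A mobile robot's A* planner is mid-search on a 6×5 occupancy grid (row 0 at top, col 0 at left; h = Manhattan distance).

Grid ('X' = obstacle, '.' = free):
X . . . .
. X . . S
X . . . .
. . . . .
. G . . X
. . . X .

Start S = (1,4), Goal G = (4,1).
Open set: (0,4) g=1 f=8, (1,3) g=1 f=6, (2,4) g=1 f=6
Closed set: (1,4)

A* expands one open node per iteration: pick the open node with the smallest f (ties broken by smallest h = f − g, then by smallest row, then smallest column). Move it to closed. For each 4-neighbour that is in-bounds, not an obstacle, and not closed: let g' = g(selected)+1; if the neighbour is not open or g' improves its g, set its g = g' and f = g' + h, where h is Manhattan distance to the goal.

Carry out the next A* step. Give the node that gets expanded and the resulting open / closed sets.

step 1: expand (1,3) (f=6, h=5) → closed; open now [(0,3) g=2 f=8, (0,4) g=1 f=8, (1,2) g=2 f=6, (2,3) g=2 f=6, (2,4) g=1 f=6]

expanded=(1,3); open=[(0,3) g=2 f=8, (0,4) g=1 f=8, (1,2) g=2 f=6, (2,3) g=2 f=6, (2,4) g=1 f=6]; closed=[(1,3), (1,4)]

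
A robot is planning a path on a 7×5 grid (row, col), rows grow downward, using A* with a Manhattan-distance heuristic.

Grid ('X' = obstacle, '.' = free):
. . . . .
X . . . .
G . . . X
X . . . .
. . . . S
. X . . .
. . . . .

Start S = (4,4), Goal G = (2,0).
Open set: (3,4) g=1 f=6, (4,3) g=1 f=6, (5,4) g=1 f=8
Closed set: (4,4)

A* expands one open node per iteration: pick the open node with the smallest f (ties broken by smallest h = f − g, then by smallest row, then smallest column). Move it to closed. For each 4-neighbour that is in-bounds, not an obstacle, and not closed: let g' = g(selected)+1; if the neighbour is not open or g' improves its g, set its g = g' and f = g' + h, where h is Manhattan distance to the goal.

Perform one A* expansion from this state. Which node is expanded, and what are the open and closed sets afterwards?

expanded=(3,4); open=[(3,3) g=2 f=6, (4,3) g=1 f=6, (5,4) g=1 f=8]; closed=[(3,4), (4,4)]

step 1: expand (3,4) (f=6, h=5) → closed; open now [(3,3) g=2 f=6, (4,3) g=1 f=6, (5,4) g=1 f=8]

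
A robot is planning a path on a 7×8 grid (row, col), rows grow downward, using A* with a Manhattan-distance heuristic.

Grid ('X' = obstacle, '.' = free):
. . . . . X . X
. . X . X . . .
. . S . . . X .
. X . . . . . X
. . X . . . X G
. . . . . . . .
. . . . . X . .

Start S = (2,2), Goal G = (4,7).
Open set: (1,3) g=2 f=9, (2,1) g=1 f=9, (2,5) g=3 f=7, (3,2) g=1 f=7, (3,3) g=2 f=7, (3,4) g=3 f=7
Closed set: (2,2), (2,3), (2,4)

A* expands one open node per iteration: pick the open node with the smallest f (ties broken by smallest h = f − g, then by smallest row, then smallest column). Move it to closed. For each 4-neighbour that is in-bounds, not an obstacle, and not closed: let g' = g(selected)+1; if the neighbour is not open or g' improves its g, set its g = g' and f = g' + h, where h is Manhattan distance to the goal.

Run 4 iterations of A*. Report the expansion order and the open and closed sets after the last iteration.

order=[(2,5) → (3,5) → (3,6) → (4,5)]; open=[(1,3) g=2 f=9, (1,5) g=4 f=9, (2,1) g=1 f=9, (3,2) g=1 f=7, (3,3) g=2 f=7, (3,4) g=3 f=7, (4,4) g=6 f=9, (5,5) g=6 f=9]; closed=[(2,2), (2,3), (2,4), (2,5), (3,5), (3,6), (4,5)]

step 1: expand (2,5) (f=7, h=4) → closed; open now [(1,3) g=2 f=9, (1,5) g=4 f=9, (2,1) g=1 f=9, (3,2) g=1 f=7, (3,3) g=2 f=7, (3,4) g=3 f=7, (3,5) g=4 f=7]
step 2: expand (3,5) (f=7, h=3) → closed; open now [(1,3) g=2 f=9, (1,5) g=4 f=9, (2,1) g=1 f=9, (3,2) g=1 f=7, (3,3) g=2 f=7, (3,4) g=3 f=7, (3,6) g=5 f=7, (4,5) g=5 f=7]
step 3: expand (3,6) (f=7, h=2) → closed; open now [(1,3) g=2 f=9, (1,5) g=4 f=9, (2,1) g=1 f=9, (3,2) g=1 f=7, (3,3) g=2 f=7, (3,4) g=3 f=7, (4,5) g=5 f=7]
step 4: expand (4,5) (f=7, h=2) → closed; open now [(1,3) g=2 f=9, (1,5) g=4 f=9, (2,1) g=1 f=9, (3,2) g=1 f=7, (3,3) g=2 f=7, (3,4) g=3 f=7, (4,4) g=6 f=9, (5,5) g=6 f=9]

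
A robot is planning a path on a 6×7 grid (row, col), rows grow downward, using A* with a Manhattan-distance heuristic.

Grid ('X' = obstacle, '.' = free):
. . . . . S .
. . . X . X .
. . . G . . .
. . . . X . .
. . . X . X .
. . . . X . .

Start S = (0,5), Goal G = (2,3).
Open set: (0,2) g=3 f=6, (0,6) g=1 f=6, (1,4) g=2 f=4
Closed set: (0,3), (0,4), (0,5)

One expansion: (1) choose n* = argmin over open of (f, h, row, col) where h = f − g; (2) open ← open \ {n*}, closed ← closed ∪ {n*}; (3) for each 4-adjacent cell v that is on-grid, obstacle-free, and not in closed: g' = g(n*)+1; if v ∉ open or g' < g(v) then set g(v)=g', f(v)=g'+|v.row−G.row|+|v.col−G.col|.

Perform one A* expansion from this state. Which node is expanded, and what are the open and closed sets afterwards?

step 1: expand (1,4) (f=4, h=2) → closed; open now [(0,2) g=3 f=6, (0,6) g=1 f=6, (2,4) g=3 f=4]

expanded=(1,4); open=[(0,2) g=3 f=6, (0,6) g=1 f=6, (2,4) g=3 f=4]; closed=[(0,3), (0,4), (0,5), (1,4)]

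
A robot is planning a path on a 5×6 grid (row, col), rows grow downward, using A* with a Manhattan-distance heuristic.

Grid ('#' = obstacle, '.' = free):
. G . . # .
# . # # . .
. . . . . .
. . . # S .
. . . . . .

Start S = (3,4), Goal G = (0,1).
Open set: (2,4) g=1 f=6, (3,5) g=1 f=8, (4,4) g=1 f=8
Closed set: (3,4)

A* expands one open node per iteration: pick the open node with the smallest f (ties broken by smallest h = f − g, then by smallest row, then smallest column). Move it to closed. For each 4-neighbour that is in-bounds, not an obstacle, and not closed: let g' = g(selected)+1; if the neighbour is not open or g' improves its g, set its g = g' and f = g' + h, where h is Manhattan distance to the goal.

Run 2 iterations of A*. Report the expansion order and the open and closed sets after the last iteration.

order=[(2,4) → (1,4)]; open=[(1,5) g=3 f=8, (2,3) g=2 f=6, (2,5) g=2 f=8, (3,5) g=1 f=8, (4,4) g=1 f=8]; closed=[(1,4), (2,4), (3,4)]

step 1: expand (2,4) (f=6, h=5) → closed; open now [(1,4) g=2 f=6, (2,3) g=2 f=6, (2,5) g=2 f=8, (3,5) g=1 f=8, (4,4) g=1 f=8]
step 2: expand (1,4) (f=6, h=4) → closed; open now [(1,5) g=3 f=8, (2,3) g=2 f=6, (2,5) g=2 f=8, (3,5) g=1 f=8, (4,4) g=1 f=8]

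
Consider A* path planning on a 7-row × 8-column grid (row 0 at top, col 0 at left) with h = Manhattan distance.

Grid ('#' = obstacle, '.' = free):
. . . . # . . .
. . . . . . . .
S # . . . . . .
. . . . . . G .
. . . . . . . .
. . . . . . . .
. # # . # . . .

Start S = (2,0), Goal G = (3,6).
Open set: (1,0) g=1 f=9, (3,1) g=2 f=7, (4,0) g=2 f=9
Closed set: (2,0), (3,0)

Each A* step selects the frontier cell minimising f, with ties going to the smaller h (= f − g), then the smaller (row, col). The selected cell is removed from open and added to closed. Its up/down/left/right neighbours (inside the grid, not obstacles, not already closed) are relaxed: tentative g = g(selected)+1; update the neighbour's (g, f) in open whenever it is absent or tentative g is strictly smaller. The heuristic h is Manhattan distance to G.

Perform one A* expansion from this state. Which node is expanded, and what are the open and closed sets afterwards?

expanded=(3,1); open=[(1,0) g=1 f=9, (3,2) g=3 f=7, (4,0) g=2 f=9, (4,1) g=3 f=9]; closed=[(2,0), (3,0), (3,1)]

step 1: expand (3,1) (f=7, h=5) → closed; open now [(1,0) g=1 f=9, (3,2) g=3 f=7, (4,0) g=2 f=9, (4,1) g=3 f=9]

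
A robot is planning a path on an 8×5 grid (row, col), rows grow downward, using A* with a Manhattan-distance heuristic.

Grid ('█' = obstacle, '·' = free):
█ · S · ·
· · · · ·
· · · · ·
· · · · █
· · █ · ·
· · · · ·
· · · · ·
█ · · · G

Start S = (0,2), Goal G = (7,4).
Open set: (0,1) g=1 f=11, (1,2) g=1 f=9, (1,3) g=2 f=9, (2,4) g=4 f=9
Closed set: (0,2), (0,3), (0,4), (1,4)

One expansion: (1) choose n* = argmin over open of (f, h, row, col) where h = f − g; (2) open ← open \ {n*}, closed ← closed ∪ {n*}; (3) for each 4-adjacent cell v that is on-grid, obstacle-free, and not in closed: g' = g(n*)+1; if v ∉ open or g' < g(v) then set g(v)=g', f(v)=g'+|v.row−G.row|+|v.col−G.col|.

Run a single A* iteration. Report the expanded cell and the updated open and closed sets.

expanded=(2,4); open=[(0,1) g=1 f=11, (1,2) g=1 f=9, (1,3) g=2 f=9, (2,3) g=5 f=11]; closed=[(0,2), (0,3), (0,4), (1,4), (2,4)]

step 1: expand (2,4) (f=9, h=5) → closed; open now [(0,1) g=1 f=11, (1,2) g=1 f=9, (1,3) g=2 f=9, (2,3) g=5 f=11]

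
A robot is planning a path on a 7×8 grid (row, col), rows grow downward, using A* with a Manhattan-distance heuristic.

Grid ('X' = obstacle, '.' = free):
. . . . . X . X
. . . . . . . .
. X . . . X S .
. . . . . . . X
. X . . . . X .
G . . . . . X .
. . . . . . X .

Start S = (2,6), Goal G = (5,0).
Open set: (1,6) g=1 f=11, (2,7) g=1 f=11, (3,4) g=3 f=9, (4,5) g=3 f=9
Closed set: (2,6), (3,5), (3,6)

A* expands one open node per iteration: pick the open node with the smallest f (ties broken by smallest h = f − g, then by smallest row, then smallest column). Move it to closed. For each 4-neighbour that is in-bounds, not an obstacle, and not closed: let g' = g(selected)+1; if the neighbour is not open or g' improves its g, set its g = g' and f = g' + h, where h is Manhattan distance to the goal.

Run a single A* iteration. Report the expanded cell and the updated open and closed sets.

expanded=(3,4); open=[(1,6) g=1 f=11, (2,4) g=4 f=11, (2,7) g=1 f=11, (3,3) g=4 f=9, (4,4) g=4 f=9, (4,5) g=3 f=9]; closed=[(2,6), (3,4), (3,5), (3,6)]

step 1: expand (3,4) (f=9, h=6) → closed; open now [(1,6) g=1 f=11, (2,4) g=4 f=11, (2,7) g=1 f=11, (3,3) g=4 f=9, (4,4) g=4 f=9, (4,5) g=3 f=9]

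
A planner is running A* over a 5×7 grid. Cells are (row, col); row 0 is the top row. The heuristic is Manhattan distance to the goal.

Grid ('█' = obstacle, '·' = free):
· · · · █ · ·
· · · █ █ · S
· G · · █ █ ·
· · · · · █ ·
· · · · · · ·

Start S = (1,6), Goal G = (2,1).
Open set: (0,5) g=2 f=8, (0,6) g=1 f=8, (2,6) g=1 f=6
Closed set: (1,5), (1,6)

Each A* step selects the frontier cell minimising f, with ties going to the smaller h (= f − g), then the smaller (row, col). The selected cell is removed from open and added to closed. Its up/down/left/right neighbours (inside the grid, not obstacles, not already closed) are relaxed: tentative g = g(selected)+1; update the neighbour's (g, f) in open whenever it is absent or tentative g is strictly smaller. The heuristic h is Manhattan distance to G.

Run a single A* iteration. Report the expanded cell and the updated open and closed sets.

expanded=(2,6); open=[(0,5) g=2 f=8, (0,6) g=1 f=8, (3,6) g=2 f=8]; closed=[(1,5), (1,6), (2,6)]

step 1: expand (2,6) (f=6, h=5) → closed; open now [(0,5) g=2 f=8, (0,6) g=1 f=8, (3,6) g=2 f=8]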